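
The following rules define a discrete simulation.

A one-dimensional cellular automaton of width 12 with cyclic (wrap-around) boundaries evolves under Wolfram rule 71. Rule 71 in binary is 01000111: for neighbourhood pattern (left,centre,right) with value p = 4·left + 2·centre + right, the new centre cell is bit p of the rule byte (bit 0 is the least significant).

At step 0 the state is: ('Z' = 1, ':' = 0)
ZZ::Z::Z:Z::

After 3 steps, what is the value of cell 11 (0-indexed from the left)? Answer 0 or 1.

1

step 0: ZZ::Z::Z:Z::
step 1: :Z:ZZ:ZZ:Z:Z
step 2: :Z::Z::Z:Z:Z
step 3: :Z:ZZ:ZZ:Z:Z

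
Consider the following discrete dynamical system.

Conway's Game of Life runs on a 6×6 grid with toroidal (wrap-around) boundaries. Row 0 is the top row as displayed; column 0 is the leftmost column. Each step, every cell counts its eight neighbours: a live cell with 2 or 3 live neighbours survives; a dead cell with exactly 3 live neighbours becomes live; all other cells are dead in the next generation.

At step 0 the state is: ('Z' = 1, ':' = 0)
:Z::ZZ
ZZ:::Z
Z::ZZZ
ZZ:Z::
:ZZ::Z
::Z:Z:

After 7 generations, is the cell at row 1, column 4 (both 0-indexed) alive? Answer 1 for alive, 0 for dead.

step 0: :Z::ZZ
ZZ:::Z
Z::ZZZ
ZZ:Z::
:ZZ::Z
::Z:Z:
step 1: :ZZZZ:
:ZZZ::
:::Z::
:::Z::
::::ZZ
::Z:Z:
step 2: ::::Z:
:Z::::
:::ZZ:
:::Z::
::::ZZ
:ZZ:::
step 3: :ZZ:::
:::ZZ:
::ZZZ:
:::Z:Z
::ZZZ:
:::ZZZ
step 4: ::Z::Z
:Z::Z:
::Z::Z
:::::Z
::Z:::
:Z:::Z
step 5: :ZZ:ZZ
ZZZZZZ
Z:::ZZ
::::::
Z:::::
ZZZ:::
step 6: ::::::
::::::
::Z:::
Z:::::
Z:::::
::ZZ::
step 7: ::::::
::::::
::::::
:Z::::
:Z::::
::::::

0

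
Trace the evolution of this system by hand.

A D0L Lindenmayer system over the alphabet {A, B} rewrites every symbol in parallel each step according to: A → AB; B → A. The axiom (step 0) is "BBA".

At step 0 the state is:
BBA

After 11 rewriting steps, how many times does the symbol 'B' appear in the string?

199

gen 0: BBA
gen 1: AAAB
gen 2: ABABABA
gen 3: ABAABAABAAB
gen 4: ABAABABAABABAABABA
gen 5: ABAABABAABAABABAABAABABAABAAB
gen 6: ABAABABAABAABABAABABAABAABABAABABAABAABABAABABA
gen 7: ABAABABAABAABABAABABAABAABABAABAABABAABABAABAABABAABAABABAABABAABAABABAABAAB
gen 8: ABAABABAABAABABAABABAABAABABAABAABABAABABAABAABABAABABAABA…AABABAABABAABAABABAABABAABAABABAABAABABAABABAABAABABAABABA  (len 123)
gen 9: ABAABABAABAABABAABABAABAABABAABAABABAABABAABAABABAABABAABA…AABABAABABAABAABABAABABAABAABABAABAABABAABABAABAABABAABAAB  (len 199)
gen 10: ABAABABAABAABABAABABAABAABABAABAABABAABABAABAABABAABABAABA…AABABAABABAABAABABAABABAABAABABAABAABABAABABAABAABABAABABA  (len 322)
gen 11: ABAABABAABAABABAABABAABAABABAABAABABAABABAABAABABAABABAABA…AABABAABABAABAABABAABABAABAABABAABAABABAABABAABAABABAABAAB  (len 521)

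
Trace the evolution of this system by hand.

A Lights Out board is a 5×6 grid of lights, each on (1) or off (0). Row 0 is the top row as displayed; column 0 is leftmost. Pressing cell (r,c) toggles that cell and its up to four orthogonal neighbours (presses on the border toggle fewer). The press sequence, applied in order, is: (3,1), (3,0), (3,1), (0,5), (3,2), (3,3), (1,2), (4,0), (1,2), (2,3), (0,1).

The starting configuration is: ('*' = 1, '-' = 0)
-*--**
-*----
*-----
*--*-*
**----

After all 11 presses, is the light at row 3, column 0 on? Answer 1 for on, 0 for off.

1

k=0  -*--**
-*----
*-----
*--*-*
**----
k=1  -*--**
-*----
**----
-***-*
*-----
k=2  -*--**
-*----
-*----
*-**-*
------
k=3  -*--**
-*----
------
-*-*-*
-*----
k=4  -*----
-*---*
------
-*-*-*
-*----
k=5  -*----
-*---*
--*---
--*--*
-**---
k=6  -*----
-*---*
--**--
---***
-***--
k=7  -**---
--**-*
---*--
---***
-***--
k=8  -**---
--**-*
---*--
*--***
*-**--
k=9  -*----
-*---*
--**--
*--***
*-**--
k=10  -*----
-*-*-*
----*-
*---**
*-**--
k=11  *-*---
---*-*
----*-
*---**
*-**--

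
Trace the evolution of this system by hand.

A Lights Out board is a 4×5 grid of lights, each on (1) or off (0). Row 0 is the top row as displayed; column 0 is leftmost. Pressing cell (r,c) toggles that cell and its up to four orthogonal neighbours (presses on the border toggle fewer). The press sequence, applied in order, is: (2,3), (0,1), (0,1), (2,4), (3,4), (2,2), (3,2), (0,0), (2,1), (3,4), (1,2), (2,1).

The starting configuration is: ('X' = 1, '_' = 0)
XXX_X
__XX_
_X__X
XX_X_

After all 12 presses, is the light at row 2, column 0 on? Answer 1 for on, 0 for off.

k=0  XXX_X
__XX_
_X__X
XX_X_
k=1  XXX_X
__X__
_XXX_
XX___
k=2  ____X
_XX__
_XXX_
XX___
k=3  XXX_X
__X__
_XXX_
XX___
k=4  XXX_X
__X_X
_XX_X
XX__X
k=5  XXX_X
__X_X
_XX__
XX_X_
k=6  XXX_X
____X
___X_
XXXX_
k=7  XXX_X
____X
__XX_
X____
k=8  __X_X
X___X
__XX_
X____
k=9  __X_X
XX__X
XX_X_
XX___
k=10  __X_X
XX__X
XX_XX
XX_XX
k=11  ____X
X_XXX
XXXXX
XX_XX
k=12  ____X
XXXXX
___XX
X__XX

0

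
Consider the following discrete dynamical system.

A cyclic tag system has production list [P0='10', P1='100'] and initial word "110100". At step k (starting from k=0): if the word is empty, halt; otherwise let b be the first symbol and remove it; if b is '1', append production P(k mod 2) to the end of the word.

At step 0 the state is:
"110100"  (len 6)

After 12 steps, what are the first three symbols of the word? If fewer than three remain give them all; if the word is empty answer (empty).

001

k=0  "110100"  (len 6)
k=1  "1010010"  (len 7)
k=2  "010010100"  (len 9)
k=3  "10010100"  (len 8)
k=4  "0010100100"  (len 10)
k=5  "010100100"  (len 9)
k=6  "10100100"  (len 8)
k=7  "010010010"  (len 9)
k=8  "10010010"  (len 8)
k=9  "001001010"  (len 9)
k=10  "01001010"  (len 8)
k=11  "1001010"  (len 7)
k=12  "001010100"  (len 9)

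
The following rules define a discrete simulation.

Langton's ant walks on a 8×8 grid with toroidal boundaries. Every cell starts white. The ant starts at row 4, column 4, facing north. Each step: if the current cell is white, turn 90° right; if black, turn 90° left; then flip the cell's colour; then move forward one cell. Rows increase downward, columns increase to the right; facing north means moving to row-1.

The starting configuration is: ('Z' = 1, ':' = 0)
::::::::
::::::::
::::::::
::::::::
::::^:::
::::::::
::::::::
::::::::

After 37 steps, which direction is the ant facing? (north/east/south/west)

step 0: ::::::::
::::::::
::::::::
::::::::
::::^:::
::::::::
::::::::
::::::::
step 1: ::::::::
::::::::
::::::::
::::::::
::::Z>::
::::::::
::::::::
::::::::
step 2: ::::::::
::::::::
::::::::
::::::::
::::ZZ::
:::::v::
::::::::
::::::::
step 3: ::::::::
::::::::
::::::::
::::::::
::::ZZ::
::::<Z::
::::::::
::::::::
step 4: ::::::::
::::::::
::::::::
::::::::
::::^Z::
::::ZZ::
::::::::
::::::::
step 5: ::::::::
::::::::
::::::::
::::::::
:::<:Z::
::::ZZ::
::::::::
::::::::
step 6: ::::::::
::::::::
::::::::
:::^::::
:::Z:Z::
::::ZZ::
::::::::
::::::::
step 7: ::::::::
::::::::
::::::::
:::Z>:::
:::Z:Z::
::::ZZ::
::::::::
::::::::
step 8: ::::::::
::::::::
::::::::
:::ZZ:::
:::ZvZ::
::::ZZ::
::::::::
::::::::
step 9: ::::::::
::::::::
::::::::
:::ZZ:::
:::<ZZ::
::::ZZ::
::::::::
::::::::
step 10: ::::::::
::::::::
::::::::
:::ZZ:::
::::ZZ::
:::vZZ::
::::::::
::::::::
step 11: ::::::::
::::::::
::::::::
:::ZZ:::
::::ZZ::
::<ZZZ::
::::::::
::::::::
step 12: ::::::::
::::::::
::::::::
:::ZZ:::
::^:ZZ::
::ZZZZ::
::::::::
::::::::
step 13: ::::::::
::::::::
::::::::
:::ZZ:::
::Z>ZZ::
::ZZZZ::
::::::::
::::::::
step 14: ::::::::
::::::::
::::::::
:::ZZ:::
::ZZZZ::
::ZvZZ::
::::::::
::::::::
step 15: ::::::::
::::::::
::::::::
:::ZZ:::
::ZZZZ::
::Z:>Z::
::::::::
::::::::
step 16: ::::::::
::::::::
::::::::
:::ZZ:::
::ZZ^Z::
::Z::Z::
::::::::
::::::::
step 17: ::::::::
::::::::
::::::::
:::ZZ:::
::Z<:Z::
::Z::Z::
::::::::
::::::::
step 18: ::::::::
::::::::
::::::::
:::ZZ:::
::Z::Z::
::Zv:Z::
::::::::
::::::::
step 19: ::::::::
::::::::
::::::::
:::ZZ:::
::Z::Z::
::<Z:Z::
::::::::
::::::::
step 20: ::::::::
::::::::
::::::::
:::ZZ:::
::Z::Z::
:::Z:Z::
::v:::::
::::::::
step 21: ::::::::
::::::::
::::::::
:::ZZ:::
::Z::Z::
:::Z:Z::
:<Z:::::
::::::::
step 22: ::::::::
::::::::
::::::::
:::ZZ:::
::Z::Z::
:^:Z:Z::
:ZZ:::::
::::::::
step 23: ::::::::
::::::::
::::::::
:::ZZ:::
::Z::Z::
:Z>Z:Z::
:ZZ:::::
::::::::
step 24: ::::::::
::::::::
::::::::
:::ZZ:::
::Z::Z::
:ZZZ:Z::
:Zv:::::
::::::::
step 25: ::::::::
::::::::
::::::::
:::ZZ:::
::Z::Z::
:ZZZ:Z::
:Z:>::::
::::::::
step 26: ::::::::
::::::::
::::::::
:::ZZ:::
::Z::Z::
:ZZZ:Z::
:Z:Z::::
:::v::::
step 27: ::::::::
::::::::
::::::::
:::ZZ:::
::Z::Z::
:ZZZ:Z::
:Z:Z::::
::<Z::::
step 28: ::::::::
::::::::
::::::::
:::ZZ:::
::Z::Z::
:ZZZ:Z::
:Z^Z::::
::ZZ::::
step 29: ::::::::
::::::::
::::::::
:::ZZ:::
::Z::Z::
:ZZZ:Z::
:ZZ>::::
::ZZ::::
step 30: ::::::::
::::::::
::::::::
:::ZZ:::
::Z::Z::
:ZZ^:Z::
:ZZ:::::
::ZZ::::
step 31: ::::::::
::::::::
::::::::
:::ZZ:::
::Z::Z::
:Z<::Z::
:ZZ:::::
::ZZ::::
step 32: ::::::::
::::::::
::::::::
:::ZZ:::
::Z::Z::
:Z:::Z::
:Zv:::::
::ZZ::::
step 33: ::::::::
::::::::
::::::::
:::ZZ:::
::Z::Z::
:Z:::Z::
:Z:>::::
::ZZ::::
step 34: ::::::::
::::::::
::::::::
:::ZZ:::
::Z::Z::
:Z:::Z::
:Z:Z::::
::Zv::::
step 35: ::::::::
::::::::
::::::::
:::ZZ:::
::Z::Z::
:Z:::Z::
:Z:Z::::
::Z:>:::
step 36: ::::v:::
::::::::
::::::::
:::ZZ:::
::Z::Z::
:Z:::Z::
:Z:Z::::
::Z:Z:::
step 37: :::<Z:::
::::::::
::::::::
:::ZZ:::
::Z::Z::
:Z:::Z::
:Z:Z::::
::Z:Z:::

west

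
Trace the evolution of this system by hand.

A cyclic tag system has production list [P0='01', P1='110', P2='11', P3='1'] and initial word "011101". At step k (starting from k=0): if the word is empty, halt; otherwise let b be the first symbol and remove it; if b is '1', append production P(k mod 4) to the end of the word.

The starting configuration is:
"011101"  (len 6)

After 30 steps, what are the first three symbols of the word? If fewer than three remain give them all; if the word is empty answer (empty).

[0] "011101"  (len 6)
[1] "11101"  (len 5)
[2] "1101110"  (len 7)
[3] "10111011"  (len 8)
[4] "01110111"  (len 8)
[5] "1110111"  (len 7)
[6] "110111110"  (len 9)
[7] "1011111011"  (len 10)
[8] "0111110111"  (len 10)
[9] "111110111"  (len 9)
[10] "11110111110"  (len 11)
[11] "111011111011"  (len 12)
[12] "110111110111"  (len 12)
[13] "1011111011101"  (len 13)
[14] "011111011101110"  (len 15)
[15] "11111011101110"  (len 14)
[16] "11110111011101"  (len 14)
[17] "111011101110101"  (len 15)
[18] "11011101110101110"  (len 17)
[19] "101110111010111011"  (len 18)
[20] "011101110101110111"  (len 18)
[21] "11101110101110111"  (len 17)
[22] "1101110101110111110"  (len 19)
[23] "10111010111011111011"  (len 20)
[24] "01110101110111110111"  (len 20)
[25] "1110101110111110111"  (len 19)
[26] "110101110111110111110"  (len 21)
[27] "1010111011111011111011"  (len 22)
[28] "0101110111110111110111"  (len 22)
[29] "101110111110111110111"  (len 21)
[30] "01110111110111110111110"  (len 23)

011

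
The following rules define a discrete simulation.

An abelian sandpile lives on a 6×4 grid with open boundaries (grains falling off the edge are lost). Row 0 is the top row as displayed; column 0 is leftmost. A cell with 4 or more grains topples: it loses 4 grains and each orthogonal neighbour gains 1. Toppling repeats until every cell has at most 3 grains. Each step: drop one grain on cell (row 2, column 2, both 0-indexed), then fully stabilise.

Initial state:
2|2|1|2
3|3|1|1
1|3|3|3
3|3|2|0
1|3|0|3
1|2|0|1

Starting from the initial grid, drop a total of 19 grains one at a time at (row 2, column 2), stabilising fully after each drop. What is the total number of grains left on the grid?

42

t=0: 2|2|1|2
3|3|1|1
1|3|3|3
3|3|2|0
1|3|0|3
1|2|0|1
t=1: 3|3|1|2
1|1|3|2
0|3|3|0
1|3|0|2
3|0|2|3
1|3|0|1
t=2: 3|3|2|2
1|3|0|3
1|1|2|1
2|0|2|2
3|1|2|3
1|3|0|1
t=3: 3|3|2|2
1|3|0|3
1|1|3|1
2|0|2|2
3|1|2|3
1|3|0|1
t=4: 3|3|2|2
1|3|1|3
1|2|0|2
2|0|3|2
3|1|2|3
1|3|0|1
t=5: 3|3|2|2
1|3|1|3
1|2|1|2
2|0|3|2
3|1|2|3
1|3|0|1
t=6: 3|3|2|2
1|3|1|3
1|2|2|2
2|0|3|2
3|1|2|3
1|3|0|1
t=7: 3|3|2|2
1|3|1|3
1|2|3|2
2|0|3|2
3|1|2|3
1|3|0|1
t=8: 3|3|2|2
1|3|2|3
1|3|1|3
2|1|0|3
3|1|3|3
1|3|0|1
t=9: 3|3|2|2
1|3|2|3
1|3|2|3
2|1|0|3
3|1|3|3
1|3|0|1
t=10: 3|3|2|2
1|3|2|3
1|3|3|3
2|1|0|3
3|1|3|3
1|3|0|1
t=11: 0|2|1|0
3|2|2|2
2|1|3|2
2|2|3|1
3|2|0|1
1|3|1|2
t=12: 0|2|1|0
3|2|3|2
2|2|1|3
2|3|0|2
3|2|1|1
1|3|1|2
t=13: 0|2|1|0
3|2|3|2
2|2|2|3
2|3|0|2
3|2|1|1
1|3|1|2
t=14: 0|2|1|0
3|2|3|2
2|2|3|3
2|3|0|2
3|2|1|1
1|3|1|2
t=15: 0|2|2|1
3|3|1|0
2|3|2|1
2|3|1|3
3|2|1|1
1|3|1|2
t=16: 0|2|2|1
3|3|1|0
2|3|3|1
2|3|1|3
3|2|1|1
1|3|1|2
t=17: 1|3|2|1
1|1|3|0
1|3|1|2
1|2|3|3
1|1|2|1
3|0|2|2
t=18: 1|3|2|1
1|1|3|0
1|3|2|2
1|2|3|3
1|1|2|1
3|0|2|2
t=19: 1|3|2|1
1|1|3|0
1|3|3|2
1|2|3|3
1|1|2|1
3|0|2|2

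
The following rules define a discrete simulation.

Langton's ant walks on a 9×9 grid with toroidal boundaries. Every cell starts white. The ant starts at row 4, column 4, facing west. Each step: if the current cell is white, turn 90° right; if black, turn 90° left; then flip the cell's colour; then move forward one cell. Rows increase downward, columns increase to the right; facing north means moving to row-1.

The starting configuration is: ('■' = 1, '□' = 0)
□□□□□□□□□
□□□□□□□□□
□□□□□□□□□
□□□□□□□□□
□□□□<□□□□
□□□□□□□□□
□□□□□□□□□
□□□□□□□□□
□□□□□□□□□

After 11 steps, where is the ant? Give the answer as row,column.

6,5

gen 0: □□□□□□□□□
□□□□□□□□□
□□□□□□□□□
□□□□□□□□□
□□□□<□□□□
□□□□□□□□□
□□□□□□□□□
□□□□□□□□□
□□□□□□□□□
gen 1: □□□□□□□□□
□□□□□□□□□
□□□□□□□□□
□□□□^□□□□
□□□□■□□□□
□□□□□□□□□
□□□□□□□□□
□□□□□□□□□
□□□□□□□□□
gen 2: □□□□□□□□□
□□□□□□□□□
□□□□□□□□□
□□□□■>□□□
□□□□■□□□□
□□□□□□□□□
□□□□□□□□□
□□□□□□□□□
□□□□□□□□□
gen 3: □□□□□□□□□
□□□□□□□□□
□□□□□□□□□
□□□□■■□□□
□□□□■v□□□
□□□□□□□□□
□□□□□□□□□
□□□□□□□□□
□□□□□□□□□
gen 4: □□□□□□□□□
□□□□□□□□□
□□□□□□□□□
□□□□■■□□□
□□□□<■□□□
□□□□□□□□□
□□□□□□□□□
□□□□□□□□□
□□□□□□□□□
gen 5: □□□□□□□□□
□□□□□□□□□
□□□□□□□□□
□□□□■■□□□
□□□□□■□□□
□□□□v□□□□
□□□□□□□□□
□□□□□□□□□
□□□□□□□□□
gen 6: □□□□□□□□□
□□□□□□□□□
□□□□□□□□□
□□□□■■□□□
□□□□□■□□□
□□□<■□□□□
□□□□□□□□□
□□□□□□□□□
□□□□□□□□□
gen 7: □□□□□□□□□
□□□□□□□□□
□□□□□□□□□
□□□□■■□□□
□□□^□■□□□
□□□■■□□□□
□□□□□□□□□
□□□□□□□□□
□□□□□□□□□
gen 8: □□□□□□□□□
□□□□□□□□□
□□□□□□□□□
□□□□■■□□□
□□□■>■□□□
□□□■■□□□□
□□□□□□□□□
□□□□□□□□□
□□□□□□□□□
gen 9: □□□□□□□□□
□□□□□□□□□
□□□□□□□□□
□□□□■■□□□
□□□■■■□□□
□□□■v□□□□
□□□□□□□□□
□□□□□□□□□
□□□□□□□□□
gen 10: □□□□□□□□□
□□□□□□□□□
□□□□□□□□□
□□□□■■□□□
□□□■■■□□□
□□□■□>□□□
□□□□□□□□□
□□□□□□□□□
□□□□□□□□□
gen 11: □□□□□□□□□
□□□□□□□□□
□□□□□□□□□
□□□□■■□□□
□□□■■■□□□
□□□■□■□□□
□□□□□v□□□
□□□□□□□□□
□□□□□□□□□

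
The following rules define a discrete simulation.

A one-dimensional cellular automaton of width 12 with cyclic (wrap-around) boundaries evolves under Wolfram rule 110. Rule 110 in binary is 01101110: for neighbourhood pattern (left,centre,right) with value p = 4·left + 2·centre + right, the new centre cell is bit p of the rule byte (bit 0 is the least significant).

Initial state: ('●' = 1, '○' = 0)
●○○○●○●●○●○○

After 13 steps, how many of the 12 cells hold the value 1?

8

step 0: ●○○○●○●●○●○○
step 1: ●○○●●●●●●●○●
step 2: ●○●●○○○○○●●●
step 3: ●●●●○○○○●●○○
step 4: ●○○●○○○●●●○●
step 5: ●○●●○○●●○●●●
step 6: ●●●●○●●●●●○○
step 7: ●○○●●●○○○●○●
step 8: ●○●●○●○○●●●●
step 9: ●●●●●●○●●○○○
step 10: ●○○○○●●●●○○●
step 11: ●○○○●●○○●○●●
step 12: ●○○●●●○●●●●○
step 13: ●○●●○●●●○○●●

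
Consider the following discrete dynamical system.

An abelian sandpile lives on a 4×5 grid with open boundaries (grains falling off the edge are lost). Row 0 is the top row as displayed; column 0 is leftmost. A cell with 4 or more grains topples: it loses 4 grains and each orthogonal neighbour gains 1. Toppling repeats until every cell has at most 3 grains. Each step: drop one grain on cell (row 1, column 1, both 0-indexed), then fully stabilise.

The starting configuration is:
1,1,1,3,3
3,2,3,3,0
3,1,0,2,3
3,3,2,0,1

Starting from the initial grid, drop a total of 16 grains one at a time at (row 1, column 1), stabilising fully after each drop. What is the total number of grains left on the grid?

[0] 1,1,1,3,3
3,2,3,3,0
3,1,0,2,3
3,3,2,0,1
[1] 1,1,1,3,3
3,3,3,3,0
3,1,0,2,3
3,3,2,0,1
[2] 2,2,3,1,0
1,3,1,1,2
2,0,2,3,3
1,1,3,0,1
[3] 2,3,3,1,0
2,0,2,1,2
2,1,2,3,3
1,1,3,0,1
[4] 2,3,3,1,0
2,1,2,1,2
2,1,2,3,3
1,1,3,0,1
[5] 2,3,3,1,0
2,2,2,1,2
2,1,2,3,3
1,1,3,0,1
[6] 2,3,3,1,0
2,3,2,1,2
2,1,2,3,3
1,1,3,0,1
[7] 3,1,1,2,0
3,2,0,2,2
2,2,3,3,3
1,1,3,0,1
[8] 3,1,1,2,0
3,3,0,2,2
2,2,3,3,3
1,1,3,0,1
[9] 0,3,1,2,0
1,1,1,2,2
3,3,3,3,3
1,1,3,0,1
[10] 0,3,1,2,0
1,2,1,2,2
3,3,3,3,3
1,1,3,0,1
[11] 0,3,1,2,0
1,3,1,2,2
3,3,3,3,3
1,1,3,0,1
[12] 1,0,2,2,0
3,2,3,3,3
0,2,2,1,0
2,3,0,2,2
[13] 1,0,2,2,0
3,3,3,3,3
0,2,2,1,0
2,3,0,2,2
[14] 2,1,3,3,1
0,2,1,1,0
1,3,3,2,1
2,3,0,2,2
[15] 2,1,3,3,1
0,3,1,1,0
1,3,3,2,1
2,3,0,2,2
[16] 2,2,3,3,1
1,1,3,1,0
2,2,0,3,1
3,0,2,2,2

34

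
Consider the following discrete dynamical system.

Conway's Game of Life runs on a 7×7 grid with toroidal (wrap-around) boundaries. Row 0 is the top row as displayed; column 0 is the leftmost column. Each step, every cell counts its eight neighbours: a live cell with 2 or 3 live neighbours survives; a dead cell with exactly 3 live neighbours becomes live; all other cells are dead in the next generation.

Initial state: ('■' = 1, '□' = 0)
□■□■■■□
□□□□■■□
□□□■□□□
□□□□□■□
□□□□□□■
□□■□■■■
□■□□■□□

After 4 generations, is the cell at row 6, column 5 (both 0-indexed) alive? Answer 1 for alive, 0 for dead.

t=0: □■□■■■□
□□□□■■□
□□□■□□□
□□□□□■□
□□□□□□■
□□■□■■■
□■□□■□□
t=1: □□■■□□□
□□■□□■□
□□□□□■□
□□□□□□□
□□□□■□■
■□□■■□■
■■□□□□■
t=2: ■□■■□□■
□□■■■□□
□□□□□□□
□□□□□■□
■□□■■□■
□■□■■□□
□■□□■■■
t=3: ■□□□□□■
□■■□■□□
□□□■■□□
□□□□■■■
■□■■□□■
□■□□□□□
□■□□□□■
t=4: □□■□□■■
■■■□■■□
□□■□□□□
■□■□□□■
■■■■■□■
□■□□□□■
□■□□□□■

0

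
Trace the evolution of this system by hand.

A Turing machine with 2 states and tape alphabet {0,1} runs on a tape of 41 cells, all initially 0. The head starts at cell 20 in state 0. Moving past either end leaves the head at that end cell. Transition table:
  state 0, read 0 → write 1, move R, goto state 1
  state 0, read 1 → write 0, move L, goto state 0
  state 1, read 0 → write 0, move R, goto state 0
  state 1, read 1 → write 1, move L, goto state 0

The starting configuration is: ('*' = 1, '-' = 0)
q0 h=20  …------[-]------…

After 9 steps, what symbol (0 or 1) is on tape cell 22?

1

k=0  q0 h=20  …------[-]------…
k=1  q1 h=21  …-----*[-]------…
k=2  q0 h=22  …----*-[-]------…
k=3  q1 h=23  …---*-*[-]------…
k=4  q0 h=24  …--*-*-[-]------…
k=5  q1 h=25  …-*-*-*[-]------…
k=6  q0 h=26  …*-*-*-[-]------…
k=7  q1 h=27  …-*-*-*[-]------…
k=8  q0 h=28  …*-*-*-[-]------…
k=9  q1 h=29  …-*-*-*[-]------…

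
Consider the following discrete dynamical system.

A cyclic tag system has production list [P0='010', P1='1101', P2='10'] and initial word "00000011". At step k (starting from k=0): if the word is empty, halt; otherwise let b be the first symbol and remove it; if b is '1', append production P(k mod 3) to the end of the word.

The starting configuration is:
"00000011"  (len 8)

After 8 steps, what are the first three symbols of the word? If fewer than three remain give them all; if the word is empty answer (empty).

010

step 0: "00000011"  (len 8)
step 1: "0000011"  (len 7)
step 2: "000011"  (len 6)
step 3: "00011"  (len 5)
step 4: "0011"  (len 4)
step 5: "011"  (len 3)
step 6: "11"  (len 2)
step 7: "1010"  (len 4)
step 8: "0101101"  (len 7)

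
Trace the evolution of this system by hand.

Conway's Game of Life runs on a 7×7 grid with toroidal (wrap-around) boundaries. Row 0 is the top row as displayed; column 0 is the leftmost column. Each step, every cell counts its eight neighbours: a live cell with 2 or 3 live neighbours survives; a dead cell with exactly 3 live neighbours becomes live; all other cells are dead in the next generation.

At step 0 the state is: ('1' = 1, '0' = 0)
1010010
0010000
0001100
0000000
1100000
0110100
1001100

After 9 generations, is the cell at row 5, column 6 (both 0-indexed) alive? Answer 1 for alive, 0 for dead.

0

gen 0: 1010010
0010000
0001100
0000000
1100000
0110100
1001100
gen 1: 0010101
0110100
0001000
0000000
1110000
0010100
1000111
gen 2: 0010101
0110110
0011000
0110000
0111000
0010100
1100101
gen 3: 0010101
0100110
0000100
0000000
0000000
0000110
1110101
gen 4: 0010101
0000100
0000110
0000000
0000000
1101111
1110101
gen 5: 0010101
0000100
0000110
0000000
1000111
0001100
0000000
gen 6: 0001010
0000100
0000110
0000000
0001111
0001101
0000110
gen 7: 0001010
0001000
0000110
0001001
0001001
0000001
0000001
gen 8: 0000100
0001010
0001110
0001001
1000011
1000011
0000011
gen 9: 0000101
0001010
0011011
1001000
0000100
0000100
1000100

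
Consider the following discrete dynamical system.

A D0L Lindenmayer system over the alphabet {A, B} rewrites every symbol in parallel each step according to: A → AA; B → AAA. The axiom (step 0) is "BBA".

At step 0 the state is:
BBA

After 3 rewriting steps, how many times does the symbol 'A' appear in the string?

32

0) BBA
1) AAAAAAAA
2) AAAAAAAAAAAAAAAA
3) AAAAAAAAAAAAAAAAAAAAAAAAAAAAAAAA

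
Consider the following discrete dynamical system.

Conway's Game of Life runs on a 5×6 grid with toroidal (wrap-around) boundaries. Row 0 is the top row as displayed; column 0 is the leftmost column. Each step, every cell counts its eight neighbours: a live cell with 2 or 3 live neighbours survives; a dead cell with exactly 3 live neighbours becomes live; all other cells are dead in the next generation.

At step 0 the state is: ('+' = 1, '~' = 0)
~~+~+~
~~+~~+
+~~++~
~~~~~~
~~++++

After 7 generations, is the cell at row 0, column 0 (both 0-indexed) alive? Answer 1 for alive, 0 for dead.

1

0) ~~+~+~
~~+~~+
+~~++~
~~~~~~
~~++++
1) ~++~~~
~++~~+
~~~+++
~~+~~~
~~+~++
2) ~~~~++
~+~~~+
++~+++
~~+~~~
~~+~~~
3) +~~~++
~+++~~
~+~+++
+~+~++
~~~+~~
4) ++~~++
~+~~~~
~~~~~~
+++~~~
~+~+~~
5) ~+~~++
~+~~~+
+~+~~~
+++~~~
~~~++~
6) ~~++~+
~++~++
~~+~~+
+~+~~+
~~~++~
7) ++~~~+
~+~~~+
~~+~~~
+++~~+
++~~~~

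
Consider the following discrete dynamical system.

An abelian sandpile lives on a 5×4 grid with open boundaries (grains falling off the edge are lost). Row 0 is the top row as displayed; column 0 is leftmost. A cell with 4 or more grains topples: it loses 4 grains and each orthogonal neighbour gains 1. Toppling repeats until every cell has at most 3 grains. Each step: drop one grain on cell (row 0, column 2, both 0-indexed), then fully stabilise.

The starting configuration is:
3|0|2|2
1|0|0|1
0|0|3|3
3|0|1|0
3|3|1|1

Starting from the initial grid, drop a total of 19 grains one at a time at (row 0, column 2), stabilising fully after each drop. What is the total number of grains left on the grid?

31

step 0: 3|0|2|2
1|0|0|1
0|0|3|3
3|0|1|0
3|3|1|1
step 1: 3|0|3|2
1|0|0|1
0|0|3|3
3|0|1|0
3|3|1|1
step 2: 3|1|0|3
1|0|1|1
0|0|3|3
3|0|1|0
3|3|1|1
step 3: 3|1|1|3
1|0|1|1
0|0|3|3
3|0|1|0
3|3|1|1
step 4: 3|1|2|3
1|0|1|1
0|0|3|3
3|0|1|0
3|3|1|1
step 5: 3|1|3|3
1|0|1|1
0|0|3|3
3|0|1|0
3|3|1|1
step 6: 3|2|1|0
1|0|2|2
0|0|3|3
3|0|1|0
3|3|1|1
step 7: 3|2|2|0
1|0|2|2
0|0|3|3
3|0|1|0
3|3|1|1
step 8: 3|2|3|0
1|0|2|2
0|0|3|3
3|0|1|0
3|3|1|1
step 9: 3|3|0|1
1|0|3|2
0|0|3|3
3|0|1|0
3|3|1|1
step 10: 3|3|1|1
1|0|3|2
0|0|3|3
3|0|1|0
3|3|1|1
step 11: 3|3|2|1
1|0|3|2
0|0|3|3
3|0|1|0
3|3|1|1
step 12: 3|3|3|1
1|0|3|2
0|0|3|3
3|0|1|0
3|3|1|1
step 13: 0|1|2|3
2|2|2|0
0|1|1|1
3|0|2|1
3|3|1|1
step 14: 0|1|3|3
2|2|2|0
0|1|1|1
3|0|2|1
3|3|1|1
step 15: 0|2|1|0
2|2|3|1
0|1|1|1
3|0|2|1
3|3|1|1
step 16: 0|2|2|0
2|2|3|1
0|1|1|1
3|0|2|1
3|3|1|1
step 17: 0|2|3|0
2|2|3|1
0|1|1|1
3|0|2|1
3|3|1|1
step 18: 0|3|1|1
2|3|0|2
0|1|2|1
3|0|2|1
3|3|1|1
step 19: 0|3|2|1
2|3|0|2
0|1|2|1
3|0|2|1
3|3|1|1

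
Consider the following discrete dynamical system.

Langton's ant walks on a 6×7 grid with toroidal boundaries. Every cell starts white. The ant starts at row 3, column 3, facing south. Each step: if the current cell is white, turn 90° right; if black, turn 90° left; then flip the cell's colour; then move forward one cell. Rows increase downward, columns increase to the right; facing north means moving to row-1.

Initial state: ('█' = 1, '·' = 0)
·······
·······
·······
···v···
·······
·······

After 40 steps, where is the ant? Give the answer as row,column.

t=0: ·······
·······
·······
···v···
·······
·······
t=1: ·······
·······
·······
··<█···
·······
·······
t=2: ·······
·······
··^····
··██···
·······
·······
t=3: ·······
·······
··█>···
··██···
·······
·······
t=4: ·······
·······
··██···
··█v···
·······
·······
t=5: ·······
·······
··██···
··█·>··
·······
·······
t=6: ·······
·······
··██···
··█·█··
····v··
·······
t=7: ·······
·······
··██···
··█·█··
···<█··
·······
t=8: ·······
·······
··██···
··█^█··
···██··
·······
t=9: ·······
·······
··██···
··██>··
···██··
·······
t=10: ·······
·······
··██^··
··██···
···██··
·······
t=11: ·······
·······
··███>·
··██···
···██··
·······
t=12: ·······
·······
··████·
··██·v·
···██··
·······
t=13: ·······
·······
··████·
··██<█·
···██··
·······
t=14: ·······
·······
··██^█·
··████·
···██··
·······
t=15: ·······
·······
··█<·█·
··████·
···██··
·······
t=16: ·······
·······
··█··█·
··█v██·
···██··
·······
t=17: ·······
·······
··█··█·
··█·>█·
···██··
·······
t=18: ·······
·······
··█·^█·
··█··█·
···██··
·······
t=19: ·······
·······
··█·█>·
··█··█·
···██··
·······
t=20: ·······
·····^·
··█·█··
··█··█·
···██··
·······
t=21: ·······
·····█>
··█·█··
··█··█·
···██··
·······
t=22: ·······
·····██
··█·█·v
··█··█·
···██··
·······
t=23: ·······
·····██
··█·█<█
··█··█·
···██··
·······
t=24: ·······
·····^█
··█·███
··█··█·
···██··
·······
t=25: ·······
····<·█
··█·███
··█··█·
···██··
·······
t=26: ····^··
····█·█
··█·███
··█··█·
···██··
·······
t=27: ····█>·
····█·█
··█·███
··█··█·
···██··
·······
t=28: ····██·
····█v█
··█·███
··█··█·
···██··
·······
t=29: ····██·
····<██
··█·███
··█··█·
···██··
·······
t=30: ····██·
·····██
··█·v██
··█··█·
···██··
·······
t=31: ····██·
·····██
··█··>█
··█··█·
···██··
·······
t=32: ····██·
·····^█
··█···█
··█··█·
···██··
·······
t=33: ····██·
····<·█
··█···█
··█··█·
···██··
·······
t=34: ····^█·
····█·█
··█···█
··█··█·
···██··
·······
t=35: ···<·█·
····█·█
··█···█
··█··█·
···██··
·······
t=36: ···█·█·
····█·█
··█···█
··█··█·
···██··
···^···
t=37: ···█·█·
····█·█
··█···█
··█··█·
···██··
···█>··
t=38: ···█v█·
····█·█
··█···█
··█··█·
···██··
···██··
t=39: ···<██·
····█·█
··█···█
··█··█·
···██··
···██··
t=40: ····██·
···v█·█
··█···█
··█··█·
···██··
···██··

1,3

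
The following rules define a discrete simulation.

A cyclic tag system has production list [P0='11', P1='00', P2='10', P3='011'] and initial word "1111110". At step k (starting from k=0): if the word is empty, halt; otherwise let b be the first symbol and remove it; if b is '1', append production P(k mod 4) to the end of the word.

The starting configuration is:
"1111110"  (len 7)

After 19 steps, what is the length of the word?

18

0) "1111110"  (len 7)
1) "11111011"  (len 8)
2) "111101100"  (len 9)
3) "1110110010"  (len 10)
4) "110110010011"  (len 12)
5) "1011001001111"  (len 13)
6) "01100100111100"  (len 14)
7) "1100100111100"  (len 13)
8) "100100111100011"  (len 15)
9) "0010011110001111"  (len 16)
10) "010011110001111"  (len 15)
11) "10011110001111"  (len 14)
12) "0011110001111011"  (len 16)
13) "011110001111011"  (len 15)
14) "11110001111011"  (len 14)
15) "111000111101110"  (len 15)
16) "11000111101110011"  (len 17)
17) "100011110111001111"  (len 18)
18) "0001111011100111100"  (len 19)
19) "001111011100111100"  (len 18)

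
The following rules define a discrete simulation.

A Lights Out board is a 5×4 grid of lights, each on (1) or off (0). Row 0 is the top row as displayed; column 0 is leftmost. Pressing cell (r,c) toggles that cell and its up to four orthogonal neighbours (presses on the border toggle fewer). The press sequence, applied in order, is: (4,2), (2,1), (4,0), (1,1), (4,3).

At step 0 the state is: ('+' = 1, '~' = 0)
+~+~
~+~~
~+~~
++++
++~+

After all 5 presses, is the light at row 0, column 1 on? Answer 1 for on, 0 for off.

1

[0] +~+~
~+~~
~+~~
++++
++~+
[1] +~+~
~+~~
~+~~
++~+
+~+~
[2] +~+~
~~~~
+~+~
+~~+
+~+~
[3] +~+~
~~~~
+~+~
~~~+
~++~
[4] +++~
+++~
+++~
~~~+
~++~
[5] +++~
+++~
+++~
~~~~
~+~+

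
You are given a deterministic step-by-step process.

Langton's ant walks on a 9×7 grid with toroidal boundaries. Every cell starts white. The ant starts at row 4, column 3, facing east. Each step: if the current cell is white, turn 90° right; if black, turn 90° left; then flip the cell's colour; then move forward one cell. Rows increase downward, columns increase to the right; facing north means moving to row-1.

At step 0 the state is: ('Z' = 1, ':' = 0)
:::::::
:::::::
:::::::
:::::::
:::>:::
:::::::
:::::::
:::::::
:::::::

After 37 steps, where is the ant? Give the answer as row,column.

[0] :::::::
:::::::
:::::::
:::::::
:::>:::
:::::::
:::::::
:::::::
:::::::
[1] :::::::
:::::::
:::::::
:::::::
:::Z:::
:::v:::
:::::::
:::::::
:::::::
[2] :::::::
:::::::
:::::::
:::::::
:::Z:::
::<Z:::
:::::::
:::::::
:::::::
[3] :::::::
:::::::
:::::::
:::::::
::^Z:::
::ZZ:::
:::::::
:::::::
:::::::
[4] :::::::
:::::::
:::::::
:::::::
::Z>:::
::ZZ:::
:::::::
:::::::
:::::::
[5] :::::::
:::::::
:::::::
:::^:::
::Z::::
::ZZ:::
:::::::
:::::::
:::::::
[6] :::::::
:::::::
:::::::
:::Z>::
::Z::::
::ZZ:::
:::::::
:::::::
:::::::
[7] :::::::
:::::::
:::::::
:::ZZ::
::Z:v::
::ZZ:::
:::::::
:::::::
:::::::
[8] :::::::
:::::::
:::::::
:::ZZ::
::Z<Z::
::ZZ:::
:::::::
:::::::
:::::::
[9] :::::::
:::::::
:::::::
:::^Z::
::ZZZ::
::ZZ:::
:::::::
:::::::
:::::::
[10] :::::::
:::::::
:::::::
::<:Z::
::ZZZ::
::ZZ:::
:::::::
:::::::
:::::::
[11] :::::::
:::::::
::^::::
::Z:Z::
::ZZZ::
::ZZ:::
:::::::
:::::::
:::::::
[12] :::::::
:::::::
::Z>:::
::Z:Z::
::ZZZ::
::ZZ:::
:::::::
:::::::
:::::::
[13] :::::::
:::::::
::ZZ:::
::ZvZ::
::ZZZ::
::ZZ:::
:::::::
:::::::
:::::::
[14] :::::::
:::::::
::ZZ:::
::<ZZ::
::ZZZ::
::ZZ:::
:::::::
:::::::
:::::::
[15] :::::::
:::::::
::ZZ:::
:::ZZ::
::vZZ::
::ZZ:::
:::::::
:::::::
:::::::
[16] :::::::
:::::::
::ZZ:::
:::ZZ::
:::>Z::
::ZZ:::
:::::::
:::::::
:::::::
[17] :::::::
:::::::
::ZZ:::
:::^Z::
::::Z::
::ZZ:::
:::::::
:::::::
:::::::
[18] :::::::
:::::::
::ZZ:::
::<:Z::
::::Z::
::ZZ:::
:::::::
:::::::
:::::::
[19] :::::::
:::::::
::^Z:::
::Z:Z::
::::Z::
::ZZ:::
:::::::
:::::::
:::::::
[20] :::::::
:::::::
:<:Z:::
::Z:Z::
::::Z::
::ZZ:::
:::::::
:::::::
:::::::
[21] :::::::
:^:::::
:Z:Z:::
::Z:Z::
::::Z::
::ZZ:::
:::::::
:::::::
:::::::
[22] :::::::
:Z>::::
:Z:Z:::
::Z:Z::
::::Z::
::ZZ:::
:::::::
:::::::
:::::::
[23] :::::::
:ZZ::::
:ZvZ:::
::Z:Z::
::::Z::
::ZZ:::
:::::::
:::::::
:::::::
[24] :::::::
:ZZ::::
:<ZZ:::
::Z:Z::
::::Z::
::ZZ:::
:::::::
:::::::
:::::::
[25] :::::::
:ZZ::::
::ZZ:::
:vZ:Z::
::::Z::
::ZZ:::
:::::::
:::::::
:::::::
[26] :::::::
:ZZ::::
::ZZ:::
<ZZ:Z::
::::Z::
::ZZ:::
:::::::
:::::::
:::::::
[27] :::::::
:ZZ::::
^:ZZ:::
ZZZ:Z::
::::Z::
::ZZ:::
:::::::
:::::::
:::::::
[28] :::::::
:ZZ::::
Z>ZZ:::
ZZZ:Z::
::::Z::
::ZZ:::
:::::::
:::::::
:::::::
[29] :::::::
:ZZ::::
ZZZZ:::
ZvZ:Z::
::::Z::
::ZZ:::
:::::::
:::::::
:::::::
[30] :::::::
:ZZ::::
ZZZZ:::
Z:>:Z::
::::Z::
::ZZ:::
:::::::
:::::::
:::::::
[31] :::::::
:ZZ::::
ZZ^Z:::
Z:::Z::
::::Z::
::ZZ:::
:::::::
:::::::
:::::::
[32] :::::::
:ZZ::::
Z<:Z:::
Z:::Z::
::::Z::
::ZZ:::
:::::::
:::::::
:::::::
[33] :::::::
:ZZ::::
Z::Z:::
Zv::Z::
::::Z::
::ZZ:::
:::::::
:::::::
:::::::
[34] :::::::
:ZZ::::
Z::Z:::
<Z::Z::
::::Z::
::ZZ:::
:::::::
:::::::
:::::::
[35] :::::::
:ZZ::::
Z::Z:::
:Z::Z::
v:::Z::
::ZZ:::
:::::::
:::::::
:::::::
[36] :::::::
:ZZ::::
Z::Z:::
:Z::Z::
Z:::Z:<
::ZZ:::
:::::::
:::::::
:::::::
[37] :::::::
:ZZ::::
Z::Z:::
:Z::Z:^
Z:::Z:Z
::ZZ:::
:::::::
:::::::
:::::::

3,6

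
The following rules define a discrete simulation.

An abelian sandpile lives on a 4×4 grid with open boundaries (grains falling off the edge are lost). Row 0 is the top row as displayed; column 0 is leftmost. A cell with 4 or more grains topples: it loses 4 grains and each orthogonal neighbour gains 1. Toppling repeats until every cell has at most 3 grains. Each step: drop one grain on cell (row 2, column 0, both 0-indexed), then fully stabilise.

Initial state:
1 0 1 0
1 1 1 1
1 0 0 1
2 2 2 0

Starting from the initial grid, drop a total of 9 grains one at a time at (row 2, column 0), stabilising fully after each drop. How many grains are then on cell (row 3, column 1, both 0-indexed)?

3

step 0: 1 0 1 0
1 1 1 1
1 0 0 1
2 2 2 0
step 1: 1 0 1 0
1 1 1 1
2 0 0 1
2 2 2 0
step 2: 1 0 1 0
1 1 1 1
3 0 0 1
2 2 2 0
step 3: 1 0 1 0
2 1 1 1
0 1 0 1
3 2 2 0
step 4: 1 0 1 0
2 1 1 1
1 1 0 1
3 2 2 0
step 5: 1 0 1 0
2 1 1 1
2 1 0 1
3 2 2 0
step 6: 1 0 1 0
2 1 1 1
3 1 0 1
3 2 2 0
step 7: 1 0 1 0
3 1 1 1
1 2 0 1
0 3 2 0
step 8: 1 0 1 0
3 1 1 1
2 2 0 1
0 3 2 0
step 9: 1 0 1 0
3 1 1 1
3 2 0 1
0 3 2 0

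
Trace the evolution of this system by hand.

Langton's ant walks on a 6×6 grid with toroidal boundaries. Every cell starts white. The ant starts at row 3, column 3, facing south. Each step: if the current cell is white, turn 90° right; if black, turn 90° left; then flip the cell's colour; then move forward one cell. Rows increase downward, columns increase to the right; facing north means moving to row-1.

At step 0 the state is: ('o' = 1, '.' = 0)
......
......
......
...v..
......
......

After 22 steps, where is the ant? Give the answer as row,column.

2,0

k=0  ......
......
......
...v..
......
......
k=1  ......
......
......
..<o..
......
......
k=2  ......
......
..^...
..oo..
......
......
k=3  ......
......
..o>..
..oo..
......
......
k=4  ......
......
..oo..
..ov..
......
......
k=5  ......
......
..oo..
..o.>.
......
......
k=6  ......
......
..oo..
..o.o.
....v.
......
k=7  ......
......
..oo..
..o.o.
...<o.
......
k=8  ......
......
..oo..
..o^o.
...oo.
......
k=9  ......
......
..oo..
..oo>.
...oo.
......
k=10  ......
......
..oo^.
..oo..
...oo.
......
k=11  ......
......
..ooo>
..oo..
...oo.
......
k=12  ......
......
..oooo
..oo.v
...oo.
......
k=13  ......
......
..oooo
..oo<o
...oo.
......
k=14  ......
......
..oo^o
..oooo
...oo.
......
k=15  ......
......
..o<.o
..oooo
...oo.
......
k=16  ......
......
..o..o
..ovoo
...oo.
......
k=17  ......
......
..o..o
..o.>o
...oo.
......
k=18  ......
......
..o.^o
..o..o
...oo.
......
k=19  ......
......
..o.o>
..o..o
...oo.
......
k=20  ......
.....^
..o.o.
..o..o
...oo.
......
k=21  ......
>....o
..o.o.
..o..o
...oo.
......
k=22  ......
o....o
v.o.o.
..o..o
...oo.
......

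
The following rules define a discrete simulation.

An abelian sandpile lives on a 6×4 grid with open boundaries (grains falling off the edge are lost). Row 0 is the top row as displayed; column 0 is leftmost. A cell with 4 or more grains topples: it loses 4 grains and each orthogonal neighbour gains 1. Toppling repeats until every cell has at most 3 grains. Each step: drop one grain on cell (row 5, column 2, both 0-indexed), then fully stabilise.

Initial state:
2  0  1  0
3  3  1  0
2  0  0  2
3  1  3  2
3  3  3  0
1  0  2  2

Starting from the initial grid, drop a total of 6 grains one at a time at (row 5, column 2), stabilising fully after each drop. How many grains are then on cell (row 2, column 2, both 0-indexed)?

1

step 0: 2  0  1  0
3  3  1  0
2  0  0  2
3  1  3  2
3  3  3  0
1  0  2  2
step 1: 2  0  1  0
3  3  1  0
2  0  0  2
3  1  3  2
3  3  3  0
1  0  3  2
step 2: 2  0  1  0
3  3  1  0
3  1  1  2
1  0  1  3
1  2  2  1
2  2  1  3
step 3: 2  0  1  0
3  3  1  0
3  1  1  2
1  0  1  3
1  2  2  1
2  2  2  3
step 4: 2  0  1  0
3  3  1  0
3  1  1  2
1  0  1  3
1  2  2  1
2  2  3  3
step 5: 2  0  1  0
3  3  1  0
3  1  1  2
1  0  1  3
1  2  3  2
2  3  1  0
step 6: 2  0  1  0
3  3  1  0
3  1  1  2
1  0  1  3
1  2  3  2
2  3  2  0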